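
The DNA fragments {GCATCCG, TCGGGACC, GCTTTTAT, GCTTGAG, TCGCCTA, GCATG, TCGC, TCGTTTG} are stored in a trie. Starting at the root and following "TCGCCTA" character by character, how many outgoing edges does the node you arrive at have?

Walk "TCGCCTA" from the root, arriving at one node.
No stored string extends past "TCGCCTA".
That node has 0 child edges.

0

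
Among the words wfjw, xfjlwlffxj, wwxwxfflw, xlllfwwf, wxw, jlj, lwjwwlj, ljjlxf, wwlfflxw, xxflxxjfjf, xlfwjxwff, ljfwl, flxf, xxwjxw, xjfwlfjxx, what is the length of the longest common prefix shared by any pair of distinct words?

2

The deepest shared node is where two words last agree before diverging.
"ljfwl" and "ljjlxf" agree on "lj" (2 characters) before diverging; nothing deeper is shared.
Longest shared-prefix length: 2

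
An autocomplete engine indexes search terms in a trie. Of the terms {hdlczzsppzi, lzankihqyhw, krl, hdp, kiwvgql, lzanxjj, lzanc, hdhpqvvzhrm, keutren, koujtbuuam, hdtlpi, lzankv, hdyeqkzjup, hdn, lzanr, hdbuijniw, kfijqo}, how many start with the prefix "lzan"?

5

Traverse to the node for "lzan", then collect every word in that subtree.
Words under "lzan": lzanc, lzankihqyhw, lzankv, lzanr, lzanxjj
Count: 5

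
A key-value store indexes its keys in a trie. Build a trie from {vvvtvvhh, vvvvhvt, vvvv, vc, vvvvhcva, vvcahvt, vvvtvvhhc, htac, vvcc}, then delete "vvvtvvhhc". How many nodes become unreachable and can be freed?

A node on "vvvtvvhhc"'s path can go only if nothing else ends at it or branches off below it.
The suffix "c" (1 node) is used only by "vvvtvvhhc"; "vvvtvvhh" is itself a stored word, so pruning stops there.
Nodes removed: 1

1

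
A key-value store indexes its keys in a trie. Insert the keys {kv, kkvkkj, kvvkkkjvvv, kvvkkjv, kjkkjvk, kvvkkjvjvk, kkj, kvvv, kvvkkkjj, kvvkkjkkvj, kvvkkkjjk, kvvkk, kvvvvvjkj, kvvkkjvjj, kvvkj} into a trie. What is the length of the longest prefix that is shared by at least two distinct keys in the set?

The deepest shared node is where two words last agree before diverging.
e.g. "kvvkkjvjj" and "kvvkkjvjvk" share the prefix "kvvkkjvj" of length 8; no pair shares a longer one.
Longest shared-prefix length: 8

8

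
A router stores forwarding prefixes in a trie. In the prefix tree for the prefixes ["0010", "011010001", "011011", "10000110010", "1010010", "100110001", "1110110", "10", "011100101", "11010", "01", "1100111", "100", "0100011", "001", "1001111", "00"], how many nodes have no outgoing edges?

12

Leaves are exactly the stored words that no other stored word extends.
Those words: "0010", "0100011", "011010001", "011011", "011100101", "10000110010", "100110001", "1001111", "1010010", "1100111", "11010", "1110110"
Leaf count: 12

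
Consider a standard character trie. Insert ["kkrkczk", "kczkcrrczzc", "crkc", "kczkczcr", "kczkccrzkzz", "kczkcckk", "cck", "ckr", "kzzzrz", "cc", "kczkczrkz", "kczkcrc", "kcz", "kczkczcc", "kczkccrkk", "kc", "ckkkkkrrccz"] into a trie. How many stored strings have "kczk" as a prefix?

8

Filter for entries beginning with "kczk":
Words under "kczk": kczkcckk, kczkccrkk, kczkccrzkzz, kczkcrc, kczkcrrczzc, kczkczcc, kczkczcr, kczkczrkz
Count: 8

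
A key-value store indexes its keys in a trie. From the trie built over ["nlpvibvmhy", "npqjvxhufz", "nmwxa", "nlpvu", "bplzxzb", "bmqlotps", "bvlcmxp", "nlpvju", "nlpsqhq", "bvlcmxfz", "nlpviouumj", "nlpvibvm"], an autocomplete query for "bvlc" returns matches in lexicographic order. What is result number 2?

bvlcmxp

Filter for "bvlc…" and sort: "bvlcmxfz", "bvlcmxp"
Position 2: bvlcmxp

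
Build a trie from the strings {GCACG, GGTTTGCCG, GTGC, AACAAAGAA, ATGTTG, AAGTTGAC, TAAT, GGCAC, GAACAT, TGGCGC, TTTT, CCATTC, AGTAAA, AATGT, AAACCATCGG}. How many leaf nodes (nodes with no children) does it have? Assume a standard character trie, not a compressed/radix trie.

A leaf is a node with no children — equivalently, the end of a word that is not a proper prefix of any other stored word.
Those words: "AAACCATCGG", "AACAAAGAA", "AAGTTGAC", "AATGT", "AGTAAA", "ATGTTG", "CCATTC", "GAACAT", "GCACG", "GGCAC", "GGTTTGCCG", "GTGC", "TAAT", "TGGCGC", "TTTT"
Leaf count: 15

15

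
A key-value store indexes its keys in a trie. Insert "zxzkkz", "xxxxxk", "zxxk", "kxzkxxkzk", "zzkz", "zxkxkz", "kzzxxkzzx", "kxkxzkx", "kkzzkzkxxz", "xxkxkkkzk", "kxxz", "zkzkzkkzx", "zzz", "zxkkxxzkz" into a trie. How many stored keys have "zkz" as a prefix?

1

Walk to "zkz"; the words in its subtree are exactly those with that prefix.
Words under "zkz": zkzkzkkzx
Count: 1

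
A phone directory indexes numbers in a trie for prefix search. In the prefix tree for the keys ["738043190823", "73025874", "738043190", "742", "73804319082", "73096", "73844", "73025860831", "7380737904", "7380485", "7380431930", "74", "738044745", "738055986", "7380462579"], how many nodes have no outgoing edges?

12

A leaf is a node with no children — equivalently, the end of a word that is not a proper prefix of any other stored word.
Those words: "73025860831", "73025874", "73096", "738043190823", "7380431930", "738044745", "7380462579", "7380485", "738055986", "7380737904", "73844", "742"
Leaf count: 12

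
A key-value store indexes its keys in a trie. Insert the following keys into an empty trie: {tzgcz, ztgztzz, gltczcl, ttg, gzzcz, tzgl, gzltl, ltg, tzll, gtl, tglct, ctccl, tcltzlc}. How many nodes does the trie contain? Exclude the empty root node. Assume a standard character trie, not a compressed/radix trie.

51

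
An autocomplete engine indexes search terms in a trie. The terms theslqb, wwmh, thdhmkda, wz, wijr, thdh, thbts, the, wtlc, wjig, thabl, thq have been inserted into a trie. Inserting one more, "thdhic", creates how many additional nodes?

2

"thdh" is already a path in the trie; the remaining "ic" must be added.
So 6 − 4 = 2 new nodes.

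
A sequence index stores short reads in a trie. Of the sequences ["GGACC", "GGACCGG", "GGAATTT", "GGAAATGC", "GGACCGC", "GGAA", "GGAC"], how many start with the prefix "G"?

Filter for entries beginning with "G":
Words under "G": GGAA, GGAAATGC, GGAATTT, GGAC, GGACC, GGACCGC, GGACCGG
Count: 7

7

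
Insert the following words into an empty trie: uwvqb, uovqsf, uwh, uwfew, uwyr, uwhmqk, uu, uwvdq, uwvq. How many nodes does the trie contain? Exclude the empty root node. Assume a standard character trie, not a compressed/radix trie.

22

For each word, the new-node count is its length minus the longest prefix already in the trie:
  "uwvqb" → 5 new (u, w, v, q, b)
  "uovqsf" → prefix "u" already present; 5 new (o, v, q, s, f)
  "uwh" → prefix "uw" already present; 1 new (h)
  "uwfew" → prefix "uw" already present; 3 new (f, e, w)
  "uwyr" → prefix "uw" already present; 2 new (y, r)
  "uwhmqk" → prefix "uwh" already present; 3 new (m, q, k)
  "uu" → prefix "u" already present; 1 new (u)
  "uwvdq" → prefix "uwv" already present; 2 new (d, q)
  "uwvq" → prefix "uwvq" already present; 0 new (none)
Total nodes = 5 + 5 + 1 + 3 + 2 + 3 + 1 + 2 + 0 = 22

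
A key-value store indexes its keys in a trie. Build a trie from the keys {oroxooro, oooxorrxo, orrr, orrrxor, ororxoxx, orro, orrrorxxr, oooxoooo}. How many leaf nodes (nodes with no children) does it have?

Leaves are exactly the stored words that no other stored word extends.
Those words: "oooxoooo", "oooxorrxo", "ororxoxx", "oroxooro", "orro", "orrrorxxr", "orrrxor"
Leaf count: 7

7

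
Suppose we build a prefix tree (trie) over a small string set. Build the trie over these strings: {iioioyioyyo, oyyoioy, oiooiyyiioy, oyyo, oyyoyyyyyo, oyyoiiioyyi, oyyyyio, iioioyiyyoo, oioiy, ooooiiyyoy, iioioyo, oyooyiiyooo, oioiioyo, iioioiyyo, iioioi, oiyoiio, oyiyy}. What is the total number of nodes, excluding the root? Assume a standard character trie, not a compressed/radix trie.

85

Insert word by word; a character creates a node only if that edge doesn't already exist:
  "iioioyioyyo" → 11 new (i, i, o, i, o, y, i, o, y, y, o)
  "oyyoioy" → 7 new (o, y, y, o, i, o, y)
  "oiooiyyiioy" → prefix "o" already present; 10 new (i, o, o, i, y, y, i, i, o, y)
  "oyyo" → prefix "oyyo" already present; 0 new (none)
  "oyyoyyyyyo" → prefix "oyyo" already present; 6 new (y, y, y, y, y, o)
  "oyyoiiioyyi" → prefix "oyyoi" already present; 6 new (i, i, o, y, y, i)
  "oyyyyio" → prefix "oyy" already present; 4 new (y, y, i, o)
  "iioioyiyyoo" → prefix "iioioyi" already present; 4 new (y, y, o, o)
  "oioiy" → prefix "oio" already present; 2 new (i, y)
  "ooooiiyyoy" → prefix "o" already present; 9 new (o, o, o, i, i, y, y, o, y)
  "iioioyo" → prefix "iioioy" already present; 1 new (o)
  "oyooyiiyooo" → prefix "oy" already present; 9 new (o, o, y, i, i, y, o, o, o)
  "oioiioyo" → prefix "oioi" already present; 4 new (i, o, y, o)
  "iioioiyyo" → prefix "iioio" already present; 4 new (i, y, y, o)
  "iioioi" → prefix "iioioi" already present; 0 new (none)
  "oiyoiio" → prefix "oi" already present; 5 new (y, o, i, i, o)
  "oyiyy" → prefix "oy" already present; 3 new (i, y, y)
Total nodes = 11 + 7 + 10 + 0 + 6 + 6 + 4 + 4 + 2 + 9 + 1 + 9 + 4 + 4 + 0 + 5 + 3 = 85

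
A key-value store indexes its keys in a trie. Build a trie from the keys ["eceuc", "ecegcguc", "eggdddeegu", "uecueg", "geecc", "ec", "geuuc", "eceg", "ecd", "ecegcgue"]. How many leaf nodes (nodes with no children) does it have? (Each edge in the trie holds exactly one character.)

Leaves are exactly the stored words that no other stored word extends.
Those words: "ecd", "ecegcguc", "ecegcgue", "eceuc", "eggdddeegu", "geecc", "geuuc", "uecueg"
Leaf count: 8

8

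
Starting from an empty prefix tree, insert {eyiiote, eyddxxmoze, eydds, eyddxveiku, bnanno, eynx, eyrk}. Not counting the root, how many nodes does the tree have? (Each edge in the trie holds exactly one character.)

For each word, the new-node count is its length minus the longest prefix already in the trie:
  "eyiiote" → 7 new (e, y, i, i, o, t, e)
  "eyddxxmoze" → prefix "ey" already present; 8 new (d, d, x, x, m, o, z, e)
  "eydds" → prefix "eydd" already present; 1 new (s)
  "eyddxveiku" → prefix "eyddx" already present; 5 new (v, e, i, k, u)
  "bnanno" → 6 new (b, n, a, n, n, o)
  "eynx" → prefix "ey" already present; 2 new (n, x)
  "eyrk" → prefix "ey" already present; 2 new (r, k)
Total nodes = 7 + 8 + 1 + 5 + 6 + 2 + 2 = 31

31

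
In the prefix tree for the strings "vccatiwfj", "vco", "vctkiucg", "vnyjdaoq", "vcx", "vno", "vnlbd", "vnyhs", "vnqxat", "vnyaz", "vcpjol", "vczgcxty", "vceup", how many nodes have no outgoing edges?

13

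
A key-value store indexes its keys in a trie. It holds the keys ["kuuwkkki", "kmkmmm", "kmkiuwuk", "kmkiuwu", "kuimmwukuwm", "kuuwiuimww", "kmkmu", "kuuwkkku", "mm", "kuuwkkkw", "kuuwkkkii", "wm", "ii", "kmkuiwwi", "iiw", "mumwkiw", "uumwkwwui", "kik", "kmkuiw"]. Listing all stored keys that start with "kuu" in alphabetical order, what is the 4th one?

kuuwkkku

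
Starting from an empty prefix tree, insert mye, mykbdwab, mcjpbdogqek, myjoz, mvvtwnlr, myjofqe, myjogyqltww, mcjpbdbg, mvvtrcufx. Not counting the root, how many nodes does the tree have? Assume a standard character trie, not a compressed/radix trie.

Insert word by word; a character creates a node only if that edge doesn't already exist:
  "mye" → 3 new (m, y, e)
  "mykbdwab" → prefix "my" already present; 6 new (k, b, d, w, a, b)
  "mcjpbdogqek" → prefix "m" already present; 10 new (c, j, p, b, d, o, g, q, e, k)
  "myjoz" → prefix "my" already present; 3 new (j, o, z)
  "mvvtwnlr" → prefix "m" already present; 7 new (v, v, t, w, n, l, r)
  "myjofqe" → prefix "myjo" already present; 3 new (f, q, e)
  "myjogyqltww" → prefix "myjo" already present; 7 new (g, y, q, l, t, w, w)
  "mcjpbdbg" → prefix "mcjpbd" already present; 2 new (b, g)
  "mvvtrcufx" → prefix "mvvt" already present; 5 new (r, c, u, f, x)
Total nodes = 3 + 6 + 10 + 3 + 7 + 3 + 7 + 2 + 5 = 46

46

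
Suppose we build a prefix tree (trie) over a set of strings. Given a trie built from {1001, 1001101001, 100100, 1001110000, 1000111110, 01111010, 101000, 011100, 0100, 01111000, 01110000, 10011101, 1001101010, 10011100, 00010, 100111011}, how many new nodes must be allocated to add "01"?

"01" is already a full path in the trie; only an end-marker is added.
No new nodes are needed: 0.

0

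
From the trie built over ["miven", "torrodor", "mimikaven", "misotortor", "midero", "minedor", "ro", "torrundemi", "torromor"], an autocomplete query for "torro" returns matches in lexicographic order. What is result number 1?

Filter for "torro…" and sort: "torrodor", "torromor"
The 1st is torrodor.

torrodor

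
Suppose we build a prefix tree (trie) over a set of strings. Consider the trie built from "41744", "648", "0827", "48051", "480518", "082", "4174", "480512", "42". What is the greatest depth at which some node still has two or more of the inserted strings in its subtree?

5

Look for the deepest trie node that still has at least two words in its subtree.
"48051" and "480512" agree on "48051" (5 characters) before diverging; nothing deeper is shared.
Longest shared-prefix length: 5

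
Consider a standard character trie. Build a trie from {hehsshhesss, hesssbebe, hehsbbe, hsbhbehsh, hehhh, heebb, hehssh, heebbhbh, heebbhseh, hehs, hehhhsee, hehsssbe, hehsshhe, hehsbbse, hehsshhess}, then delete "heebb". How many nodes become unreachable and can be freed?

0

After clearing the end-marker at "heebb", prune upward until reaching a node still needed by another word.
Every node on "heebb" is still needed (e.g. by "heebbhbh"), so nothing is freed.
Nodes removed: 0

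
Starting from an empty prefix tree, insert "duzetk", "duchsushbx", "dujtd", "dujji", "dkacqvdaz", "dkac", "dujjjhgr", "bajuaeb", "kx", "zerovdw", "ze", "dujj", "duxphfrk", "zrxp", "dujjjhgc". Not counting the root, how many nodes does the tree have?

Count nodes per top-level branch (shared prefixes stored once):
  'b'-branch (bajuaeb): 7 nodes
  'd'-branch (dkac, dkacqvdaz, duchsushbx, dujj, dujji, dujjjhgc, dujjjhgr, dujtd, duxphfrk, duzetk): 38 nodes
  'k'-branch (kx): 2 nodes
  'z'-branch (ze, zerovdw, zrxp): 10 nodes
Sum: 57

57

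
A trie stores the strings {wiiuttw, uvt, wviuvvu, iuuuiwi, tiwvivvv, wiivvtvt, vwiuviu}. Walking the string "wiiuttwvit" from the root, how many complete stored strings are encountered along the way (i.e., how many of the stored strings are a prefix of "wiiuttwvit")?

1

Check each prefix of "wiiuttwvit" against the stored set — each match is an end-marker on the path.
Prefixes of the query that are stored words: "wiiuttw"
Count: 1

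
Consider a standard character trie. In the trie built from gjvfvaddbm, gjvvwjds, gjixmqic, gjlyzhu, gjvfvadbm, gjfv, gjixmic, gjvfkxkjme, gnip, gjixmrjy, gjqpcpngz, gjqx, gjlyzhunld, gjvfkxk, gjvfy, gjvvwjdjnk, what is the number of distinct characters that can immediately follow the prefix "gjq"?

2

Follow the path "gjq" to its node, then look at its outgoing edges.
Distinct next characters after "gjq": p, x.
That node has 2 child edges.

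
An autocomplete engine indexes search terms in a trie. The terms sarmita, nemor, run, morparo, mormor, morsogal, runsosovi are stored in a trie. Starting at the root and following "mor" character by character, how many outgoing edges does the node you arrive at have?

3

Walk "mor" from the root, arriving at one node.
Distinct next characters after "mor": m, p, s.
That node has 3 child edges.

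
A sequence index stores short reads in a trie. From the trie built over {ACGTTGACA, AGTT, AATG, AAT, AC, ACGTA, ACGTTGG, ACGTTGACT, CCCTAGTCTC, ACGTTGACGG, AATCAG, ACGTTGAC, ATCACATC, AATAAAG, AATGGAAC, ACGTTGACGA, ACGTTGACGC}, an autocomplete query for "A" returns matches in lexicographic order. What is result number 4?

AATG

Words with prefix "A", in lexicographic order: "AAT", "AATAAAG", "AATCAG", "AATG", "AATGGAAC", "AC", "ACGTA", "ACGTTGAC", "ACGTTGACA", "ACGTTGACGA", "ACGTTGACGC", "ACGTTGACGG", "ACGTTGACT", "ACGTTGG", "AGTT", "ATCACATC"
Position 4: AATG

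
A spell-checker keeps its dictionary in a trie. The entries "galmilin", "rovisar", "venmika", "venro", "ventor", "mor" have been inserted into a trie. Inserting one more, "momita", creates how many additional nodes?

The longest prefix of "momita" already in the trie is "mo" (length 2).
Each of the 4 remaining characters creates one node.

4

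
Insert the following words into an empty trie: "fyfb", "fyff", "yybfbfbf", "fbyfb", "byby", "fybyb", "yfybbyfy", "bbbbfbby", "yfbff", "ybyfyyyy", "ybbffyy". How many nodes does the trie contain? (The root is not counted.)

53

Count nodes per top-level branch (shared prefixes stored once):
  'b'-branch (bbbbfbby, byby): 11 nodes
  'f'-branch (fbyfb, fybyb, fyfb, fyff): 12 nodes
  'y'-branch (ybbffyy, ybyfyyyy, yfbff, yfybbyfy, yybfbfbf): 30 nodes
Sum: 53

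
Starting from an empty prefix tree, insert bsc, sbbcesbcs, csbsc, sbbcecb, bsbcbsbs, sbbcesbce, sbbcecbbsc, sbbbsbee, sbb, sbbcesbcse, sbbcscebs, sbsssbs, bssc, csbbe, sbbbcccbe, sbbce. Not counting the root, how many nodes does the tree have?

54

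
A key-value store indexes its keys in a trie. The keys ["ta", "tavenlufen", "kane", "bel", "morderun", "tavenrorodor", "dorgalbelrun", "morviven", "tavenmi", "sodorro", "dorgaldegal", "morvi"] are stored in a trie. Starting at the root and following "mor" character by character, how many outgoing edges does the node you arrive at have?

The children of the "mor" node are the distinct next characters among strings starting with "mor".
Distinct next characters after "mor": d, v.
That node has 2 child edges.

2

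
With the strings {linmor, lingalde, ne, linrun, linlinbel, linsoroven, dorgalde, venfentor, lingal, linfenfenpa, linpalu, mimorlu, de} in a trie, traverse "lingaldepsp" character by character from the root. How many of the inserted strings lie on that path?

2

Check each prefix of "lingaldepsp" against the stored set — each match is an end-marker on the path.
Prefixes of the query that are stored words: "lingal", "lingalde"
Count: 2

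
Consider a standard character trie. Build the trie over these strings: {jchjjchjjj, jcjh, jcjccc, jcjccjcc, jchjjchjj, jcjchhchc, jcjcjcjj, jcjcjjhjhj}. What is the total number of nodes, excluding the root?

32

Insert word by word; a character creates a node only if that edge doesn't already exist:
  "jchjjchjjj" → 10 new (j, c, h, j, j, c, h, j, j, j)
  "jcjh" → prefix "jc" already present; 2 new (j, h)
  "jcjccc" → prefix "jcj" already present; 3 new (c, c, c)
  "jcjccjcc" → prefix "jcjcc" already present; 3 new (j, c, c)
  "jchjjchjj" → prefix "jchjjchjj" already present; 0 new (none)
  "jcjchhchc" → prefix "jcjc" already present; 5 new (h, h, c, h, c)
  "jcjcjcjj" → prefix "jcjc" already present; 4 new (j, c, j, j)
  "jcjcjjhjhj" → prefix "jcjcj" already present; 5 new (j, h, j, h, j)
Total nodes = 10 + 2 + 3 + 3 + 0 + 5 + 4 + 5 = 32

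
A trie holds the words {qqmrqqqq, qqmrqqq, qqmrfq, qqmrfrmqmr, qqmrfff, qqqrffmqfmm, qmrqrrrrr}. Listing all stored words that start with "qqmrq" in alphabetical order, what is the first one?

DFS of the "qqmrq" subtree visits, in order: "qqmrqqq", "qqmrqqqq"
The 1st is qqmrqqq.

qqmrqqq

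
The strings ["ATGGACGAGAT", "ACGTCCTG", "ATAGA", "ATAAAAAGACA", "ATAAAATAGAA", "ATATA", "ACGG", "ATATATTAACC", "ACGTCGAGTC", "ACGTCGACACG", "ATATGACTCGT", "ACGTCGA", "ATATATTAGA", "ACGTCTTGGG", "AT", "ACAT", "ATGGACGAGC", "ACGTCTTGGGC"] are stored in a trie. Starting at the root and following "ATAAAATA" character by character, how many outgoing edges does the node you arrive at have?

Follow the path "ATAAAATA" to its node, then look at its outgoing edges.
Distinct next characters after "ATAAAATA": G.
That node has 1 child edge.

1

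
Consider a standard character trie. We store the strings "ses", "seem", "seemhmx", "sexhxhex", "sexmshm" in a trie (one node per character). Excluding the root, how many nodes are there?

18

Trie structure (* marks end of a word):
(root)
└─ s
   └─ e
      ├─ e
      │  └─ m *
      │     └─ h
      │        └─ m
      │           └─ x *
      ├─ s *
      └─ x
         ├─ h
         │  └─ x
         │     └─ h
         │        └─ e
         │           └─ x *
         └─ m
            └─ s
               └─ h
                  └─ m *
Counting every labelled node above: 18.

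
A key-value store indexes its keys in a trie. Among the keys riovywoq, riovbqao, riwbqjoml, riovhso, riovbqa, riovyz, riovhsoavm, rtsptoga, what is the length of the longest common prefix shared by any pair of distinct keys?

Equivalently: take the maximum, over all pairs, of their longest common prefix length.
"riovbqa" and "riovbqao" agree on "riovbqa" (7 characters) before diverging; nothing deeper is shared.
Longest shared-prefix length: 7

7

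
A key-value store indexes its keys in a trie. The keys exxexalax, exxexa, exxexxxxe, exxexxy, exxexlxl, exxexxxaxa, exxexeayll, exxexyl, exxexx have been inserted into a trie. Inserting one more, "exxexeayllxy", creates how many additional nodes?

The longest prefix of "exxexeayllxy" already in the trie is "exxexeayll" (length 10).
New nodes needed: |"exxexeayllxy"| − 10 = 12 − 10 = 2.

2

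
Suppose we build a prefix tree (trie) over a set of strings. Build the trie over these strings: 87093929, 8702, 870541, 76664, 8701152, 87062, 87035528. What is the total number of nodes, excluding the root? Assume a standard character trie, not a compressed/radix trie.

28

Trie structure (* marks end of a word):
(root)
├─ 7
│  └─ 6
│     └─ 6
│        └─ 6
│           └─ 4 *
└─ 8
   └─ 7
      └─ 0
         ├─ 1
         │  └─ 1
         │     └─ 5
         │        └─ 2 *
         ├─ 2 *
         ├─ 3
         │  └─ 5
         │     └─ 5
         │        └─ 2
         │           └─ 8 *
         ├─ 5
         │  └─ 4
         │     └─ 1 *
         ├─ 6
         │  └─ 2 *
         └─ 9
            └─ 3
               └─ 9
                  └─ 2
                     └─ 9 *
Counting every labelled node above: 28.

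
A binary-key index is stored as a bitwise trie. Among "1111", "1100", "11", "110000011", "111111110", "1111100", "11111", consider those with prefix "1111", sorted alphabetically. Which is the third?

1111100

Words with prefix "1111", in lexicographic order: "1111", "11111", "1111100", "111111110"
Position 3: 1111100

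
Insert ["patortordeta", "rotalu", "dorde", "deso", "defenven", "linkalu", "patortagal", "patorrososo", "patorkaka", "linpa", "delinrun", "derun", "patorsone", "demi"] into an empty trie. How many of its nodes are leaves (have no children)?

14

A leaf is a node with no children — equivalently, the end of a word that is not a proper prefix of any other stored word.
Those words: "defenven", "delinrun", "demi", "derun", "deso", "dorde", "linkalu", "linpa", "patorkaka", "patorrososo", "patorsone", "patortagal", "patortordeta", "rotalu"
Leaf count: 14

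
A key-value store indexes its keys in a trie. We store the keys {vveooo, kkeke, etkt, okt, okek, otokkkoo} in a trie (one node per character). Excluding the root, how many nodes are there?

27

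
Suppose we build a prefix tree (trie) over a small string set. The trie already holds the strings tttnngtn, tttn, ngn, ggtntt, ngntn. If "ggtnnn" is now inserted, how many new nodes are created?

"ggtn" is already a path in the trie; the remaining "nn" must be added.
So 6 − 4 = 2 new nodes.

2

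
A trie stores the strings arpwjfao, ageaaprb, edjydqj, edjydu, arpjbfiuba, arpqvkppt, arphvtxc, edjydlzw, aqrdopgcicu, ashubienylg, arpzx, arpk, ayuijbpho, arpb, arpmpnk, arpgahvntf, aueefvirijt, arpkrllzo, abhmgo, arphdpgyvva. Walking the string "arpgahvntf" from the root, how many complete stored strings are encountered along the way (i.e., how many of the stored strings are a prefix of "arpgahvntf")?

Check each prefix of "arpgahvntf" against the stored set — each match is an end-marker on the path.
Prefixes of the query that are stored words: "arpgahvntf"
Count: 1

1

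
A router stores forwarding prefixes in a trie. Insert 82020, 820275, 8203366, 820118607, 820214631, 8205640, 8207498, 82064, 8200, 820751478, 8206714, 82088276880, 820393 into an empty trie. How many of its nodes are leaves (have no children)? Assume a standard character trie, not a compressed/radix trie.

13

A leaf is a node with no children — equivalently, the end of a word that is not a proper prefix of any other stored word.
Those words: "8200", "820118607", "82020", "820214631", "820275", "8203366", "820393", "8205640", "82064", "8206714", "8207498", "820751478", "82088276880"
Leaf count: 13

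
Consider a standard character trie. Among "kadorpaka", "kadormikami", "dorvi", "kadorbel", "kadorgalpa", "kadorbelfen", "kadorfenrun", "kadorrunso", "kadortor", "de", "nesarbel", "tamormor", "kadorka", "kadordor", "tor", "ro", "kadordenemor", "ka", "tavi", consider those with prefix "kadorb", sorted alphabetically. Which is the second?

Filter for "kadorb…" and sort: "kadorbel", "kadorbelfen"
Position 2: kadorbelfen

kadorbelfen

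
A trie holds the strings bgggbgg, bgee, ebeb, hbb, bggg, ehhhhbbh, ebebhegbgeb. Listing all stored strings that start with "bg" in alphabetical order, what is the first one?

DFS of the "bg" subtree visits, in order: "bgee", "bggg", "bgggbgg"
The 1st is bgee.

bgee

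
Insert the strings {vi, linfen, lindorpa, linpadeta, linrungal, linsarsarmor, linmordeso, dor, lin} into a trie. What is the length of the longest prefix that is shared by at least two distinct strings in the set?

3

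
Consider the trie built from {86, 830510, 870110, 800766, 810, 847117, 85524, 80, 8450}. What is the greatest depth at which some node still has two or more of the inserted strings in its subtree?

The deepest shared node is where two words last agree before diverging.
e.g. "80" and "800766" share the prefix "80" of length 2; no pair shares a longer one.
Longest shared-prefix length: 2

2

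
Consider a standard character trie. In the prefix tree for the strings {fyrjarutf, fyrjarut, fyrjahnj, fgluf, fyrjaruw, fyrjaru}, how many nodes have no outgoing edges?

Leaves are exactly the stored words that no other stored word extends.
Those words: "fgluf", "fyrjahnj", "fyrjarutf", "fyrjaruw"
Leaf count: 4

4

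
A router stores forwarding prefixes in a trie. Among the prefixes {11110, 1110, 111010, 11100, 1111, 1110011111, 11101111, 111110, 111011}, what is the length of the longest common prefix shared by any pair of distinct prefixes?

Look for the deepest trie node that still has at least two words in its subtree.
"111011" and "11101111" agree on "111011" (6 characters) before diverging; nothing deeper is shared.
Longest shared-prefix length: 6

6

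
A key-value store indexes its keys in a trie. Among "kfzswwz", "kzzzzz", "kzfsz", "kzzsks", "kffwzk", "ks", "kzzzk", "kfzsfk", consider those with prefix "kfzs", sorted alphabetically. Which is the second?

kfzswwz

Words with prefix "kfzs", in lexicographic order: "kfzsfk", "kfzswwz"
The 2nd is kfzswwz.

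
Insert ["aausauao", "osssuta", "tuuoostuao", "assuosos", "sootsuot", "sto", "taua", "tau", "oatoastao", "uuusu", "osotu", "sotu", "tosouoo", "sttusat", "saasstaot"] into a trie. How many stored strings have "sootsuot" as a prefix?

Walk to "sootsuot"; the words in its subtree are exactly those with that prefix.
Words under "sootsuot": sootsuot
Count: 1

1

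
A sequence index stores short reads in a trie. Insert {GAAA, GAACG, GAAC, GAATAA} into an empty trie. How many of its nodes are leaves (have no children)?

3

A leaf is a node with no children — equivalently, the end of a word that is not a proper prefix of any other stored word.
Those words: "GAAA", "GAACG", "GAATAA"
Leaf count: 3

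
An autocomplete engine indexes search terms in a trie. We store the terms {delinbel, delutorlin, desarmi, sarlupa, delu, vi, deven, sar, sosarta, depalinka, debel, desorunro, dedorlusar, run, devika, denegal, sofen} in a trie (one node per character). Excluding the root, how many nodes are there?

Insert word by word; a character creates a node only if that edge doesn't already exist:
  "delinbel" → 8 new (d, e, l, i, n, b, e, l)
  "delutorlin" → prefix "del" already present; 7 new (u, t, o, r, l, i, n)
  "desarmi" → prefix "de" already present; 5 new (s, a, r, m, i)
  "sarlupa" → 7 new (s, a, r, l, u, p, a)
  "delu" → prefix "delu" already present; 0 new (none)
  "vi" → 2 new (v, i)
  "deven" → prefix "de" already present; 3 new (v, e, n)
  "sar" → prefix "sar" already present; 0 new (none)
  "sosarta" → prefix "s" already present; 6 new (o, s, a, r, t, a)
  "depalinka" → prefix "de" already present; 7 new (p, a, l, i, n, k, a)
  "debel" → prefix "de" already present; 3 new (b, e, l)
  "desorunro" → prefix "des" already present; 6 new (o, r, u, n, r, o)
  "dedorlusar" → prefix "de" already present; 8 new (d, o, r, l, u, s, a, r)
  "run" → 3 new (r, u, n)
  "devika" → prefix "dev" already present; 3 new (i, k, a)
  "denegal" → prefix "de" already present; 5 new (n, e, g, a, l)
  "sofen" → prefix "so" already present; 3 new (f, e, n)
Total nodes = 8 + 7 + 5 + 7 + 0 + 2 + 3 + 0 + 6 + 7 + 3 + 6 + 8 + 3 + 3 + 5 + 3 = 76

76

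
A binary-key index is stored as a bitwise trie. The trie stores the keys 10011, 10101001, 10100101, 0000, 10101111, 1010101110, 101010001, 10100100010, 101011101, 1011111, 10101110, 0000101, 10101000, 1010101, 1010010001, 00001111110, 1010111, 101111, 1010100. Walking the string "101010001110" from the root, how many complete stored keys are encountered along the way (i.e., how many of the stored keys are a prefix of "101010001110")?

Traverse "101010001110" character by character; count nodes along the way that are marked as word ends.
Prefixes of the query that are stored words: "1010100", "10101000", "101010001"
Count: 3

3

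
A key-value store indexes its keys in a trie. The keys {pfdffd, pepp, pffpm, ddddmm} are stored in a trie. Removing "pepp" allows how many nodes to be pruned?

A node on "pepp"'s path can go only if nothing else ends at it or branches off below it.
The suffix "epp" (3 nodes) is used only by "pepp"; the node for "p" still has the child "f", so pruning stops there.
Nodes removed: 3

3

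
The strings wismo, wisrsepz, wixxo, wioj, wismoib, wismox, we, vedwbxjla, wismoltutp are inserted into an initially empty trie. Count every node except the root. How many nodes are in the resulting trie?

Count nodes per top-level branch (shared prefixes stored once):
  'v'-branch (vedwbxjla): 9 nodes
  'w'-branch (we, wioj, wismo, wismoib, wismoltutp, wismox, wisrsepz, wixxo): 24 nodes
Sum: 33

33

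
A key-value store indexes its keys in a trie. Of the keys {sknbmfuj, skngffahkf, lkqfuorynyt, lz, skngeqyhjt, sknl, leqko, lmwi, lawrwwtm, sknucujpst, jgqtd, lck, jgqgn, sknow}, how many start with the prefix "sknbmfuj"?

1

Walk to "sknbmfuj"; the words in its subtree are exactly those with that prefix.
Words under "sknbmfuj": sknbmfuj
Count: 1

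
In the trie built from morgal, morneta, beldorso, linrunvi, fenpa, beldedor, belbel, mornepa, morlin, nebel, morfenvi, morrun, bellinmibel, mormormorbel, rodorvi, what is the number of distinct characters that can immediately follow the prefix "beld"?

2

Walk "beld" from the root, arriving at one node.
Characters that immediately follow "beld" among the stored strings: {e, o}.
That node has 2 child edges.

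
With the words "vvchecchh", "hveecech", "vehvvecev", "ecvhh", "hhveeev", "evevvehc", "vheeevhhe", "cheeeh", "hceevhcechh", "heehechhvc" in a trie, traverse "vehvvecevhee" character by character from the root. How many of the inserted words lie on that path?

1

Walk "vehvvecevhee" from the root; an end-of-word marker is hit whenever a stored word is a prefix of "vehvvecevhee".
Prefixes of the query that are stored words: "vehvvecev"
Count: 1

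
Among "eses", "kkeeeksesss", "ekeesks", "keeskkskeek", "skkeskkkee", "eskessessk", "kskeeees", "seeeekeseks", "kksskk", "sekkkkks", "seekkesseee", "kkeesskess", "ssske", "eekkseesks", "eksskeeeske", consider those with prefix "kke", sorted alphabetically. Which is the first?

DFS of the "kke" subtree visits, in order: "kkeeeksesss", "kkeesskess"
The 1st is kkeeeksesss.

kkeeeksesss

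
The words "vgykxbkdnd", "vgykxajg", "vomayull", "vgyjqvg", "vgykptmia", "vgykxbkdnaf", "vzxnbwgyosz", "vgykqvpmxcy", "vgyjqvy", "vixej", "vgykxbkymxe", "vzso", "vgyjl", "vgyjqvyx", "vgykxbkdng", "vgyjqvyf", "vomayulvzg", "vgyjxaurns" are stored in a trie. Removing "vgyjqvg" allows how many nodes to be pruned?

1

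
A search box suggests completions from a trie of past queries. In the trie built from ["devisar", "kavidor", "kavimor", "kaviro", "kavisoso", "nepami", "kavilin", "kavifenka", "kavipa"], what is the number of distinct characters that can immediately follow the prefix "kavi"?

7

Walk "kavi" from the root, arriving at one node.
Characters that immediately follow "kavi" among the stored strings: {d, f, l, m, p, r, s}.
That node has 7 child edges.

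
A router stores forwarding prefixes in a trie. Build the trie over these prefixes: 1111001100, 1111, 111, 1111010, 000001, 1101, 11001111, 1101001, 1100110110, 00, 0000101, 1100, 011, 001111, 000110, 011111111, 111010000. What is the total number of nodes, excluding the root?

56

Insert word by word; a character creates a node only if that edge doesn't already exist:
  "1111001100" → 10 new (1, 1, 1, 1, 0, 0, 1, 1, 0, 0)
  "1111" → prefix "1111" already present; 0 new (none)
  "111" → prefix "111" already present; 0 new (none)
  "1111010" → prefix "11110" already present; 2 new (1, 0)
  "000001" → 6 new (0, 0, 0, 0, 0, 1)
  "1101" → prefix "11" already present; 2 new (0, 1)
  "11001111" → prefix "110" already present; 5 new (0, 1, 1, 1, 1)
  "1101001" → prefix "1101" already present; 3 new (0, 0, 1)
  "1100110110" → prefix "110011" already present; 4 new (0, 1, 1, 0)
  "00" → prefix "00" already present; 0 new (none)
  "0000101" → prefix "0000" already present; 3 new (1, 0, 1)
  "1100" → prefix "1100" already present; 0 new (none)
  "011" → prefix "0" already present; 2 new (1, 1)
  "001111" → prefix "00" already present; 4 new (1, 1, 1, 1)
  "000110" → prefix "000" already present; 3 new (1, 1, 0)
  "011111111" → prefix "011" already present; 6 new (1, 1, 1, 1, 1, 1)
  "111010000" → prefix "111" already present; 6 new (0, 1, 0, 0, 0, 0)
Total nodes = 10 + 0 + 0 + 2 + 6 + 2 + 5 + 3 + 4 + 0 + 3 + 0 + 2 + 4 + 3 + 6 + 6 = 56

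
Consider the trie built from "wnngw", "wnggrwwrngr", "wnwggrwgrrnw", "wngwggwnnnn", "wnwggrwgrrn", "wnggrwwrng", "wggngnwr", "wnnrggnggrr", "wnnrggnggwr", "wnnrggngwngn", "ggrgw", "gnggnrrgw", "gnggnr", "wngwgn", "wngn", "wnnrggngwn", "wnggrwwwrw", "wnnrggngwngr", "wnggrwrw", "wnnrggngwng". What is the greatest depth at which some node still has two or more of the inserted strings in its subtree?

11

The deepest shared node is where two words last agree before diverging.
e.g. "wnnrggngwng" and "wnnrggngwngn" share the prefix "wnnrggngwng" of length 11; no pair shares a longer one.
Longest shared-prefix length: 11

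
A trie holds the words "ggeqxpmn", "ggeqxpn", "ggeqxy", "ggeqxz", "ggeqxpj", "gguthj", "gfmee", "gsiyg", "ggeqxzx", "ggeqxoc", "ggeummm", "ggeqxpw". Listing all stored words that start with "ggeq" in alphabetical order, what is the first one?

Filter for "ggeq…" and sort: "ggeqxoc", "ggeqxpj", "ggeqxpmn", "ggeqxpn", "ggeqxpw", "ggeqxy", "ggeqxz", "ggeqxzx"
Position 1: ggeqxoc

ggeqxoc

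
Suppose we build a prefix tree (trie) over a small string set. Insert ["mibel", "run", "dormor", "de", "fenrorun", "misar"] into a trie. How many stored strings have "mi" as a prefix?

2

Walk to "mi"; the words in its subtree are exactly those with that prefix.
Matches: "mibel", "misar"
Count: 2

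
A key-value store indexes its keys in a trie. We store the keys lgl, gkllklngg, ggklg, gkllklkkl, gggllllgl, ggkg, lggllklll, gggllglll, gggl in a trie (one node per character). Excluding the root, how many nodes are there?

Insert word by word; a character creates a node only if that edge doesn't already exist:
  "lgl" → 3 new (l, g, l)
  "gkllklngg" → 9 new (g, k, l, l, k, l, n, g, g)
  "ggklg" → prefix "g" already present; 4 new (g, k, l, g)
  "gkllklkkl" → prefix "gkllkl" already present; 3 new (k, k, l)
  "gggllllgl" → prefix "gg" already present; 7 new (g, l, l, l, l, g, l)
  "ggkg" → prefix "ggk" already present; 1 new (g)
  "lggllklll" → prefix "lg" already present; 7 new (g, l, l, k, l, l, l)
  "gggllglll" → prefix "gggll" already present; 4 new (g, l, l, l)
  "gggl" → prefix "gggl" already present; 0 new (none)
Total nodes = 3 + 9 + 4 + 3 + 7 + 1 + 7 + 4 + 0 = 38

38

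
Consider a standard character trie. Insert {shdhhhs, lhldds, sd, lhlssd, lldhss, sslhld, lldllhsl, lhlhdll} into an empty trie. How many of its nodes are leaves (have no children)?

8

A leaf is a node with no children — equivalently, the end of a word that is not a proper prefix of any other stored word.
Those words: "lhldds", "lhlhdll", "lhlssd", "lldhss", "lldllhsl", "sd", "shdhhhs", "sslhld"
Leaf count: 8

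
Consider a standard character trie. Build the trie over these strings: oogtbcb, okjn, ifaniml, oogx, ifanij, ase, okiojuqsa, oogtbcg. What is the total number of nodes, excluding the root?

30

Trie structure (* marks end of a word):
(root)
├─ a
│  └─ s
│     └─ e *
├─ i
│  └─ f
│     └─ a
│        └─ n
│           └─ i
│              ├─ j *
│              └─ m
│                 └─ l *
└─ o
   ├─ k
   │  ├─ i
   │  │  └─ o
   │  │     └─ j
   │  │        └─ u
   │  │           └─ q
   │  │              └─ s
   │  │                 └─ a *
   │  └─ j
   │     └─ n *
   └─ o
      └─ g
         ├─ t
         │  └─ b
         │     └─ c
         │        ├─ b *
         │        └─ g *
         └─ x *
Counting every labelled node above: 30.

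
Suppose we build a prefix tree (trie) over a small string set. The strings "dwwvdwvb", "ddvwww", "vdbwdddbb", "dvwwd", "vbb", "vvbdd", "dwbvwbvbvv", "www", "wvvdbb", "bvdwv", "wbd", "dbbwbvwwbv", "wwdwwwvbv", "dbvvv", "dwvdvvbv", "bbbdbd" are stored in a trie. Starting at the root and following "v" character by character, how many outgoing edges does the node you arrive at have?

3

Walk "v" from the root, arriving at one node.
Characters that immediately follow "v" among the stored strings: {b, d, v}.
That node has 3 child edges.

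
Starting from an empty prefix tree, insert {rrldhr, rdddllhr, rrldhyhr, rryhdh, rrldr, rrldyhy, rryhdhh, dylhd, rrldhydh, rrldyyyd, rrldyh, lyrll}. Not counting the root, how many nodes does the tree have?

Insert word by word; a character creates a node only if that edge doesn't already exist:
  "rrldhr" → 6 new (r, r, l, d, h, r)
  "rdddllhr" → prefix "r" already present; 7 new (d, d, d, l, l, h, r)
  "rrldhyhr" → prefix "rrldh" already present; 3 new (y, h, r)
  "rryhdh" → prefix "rr" already present; 4 new (y, h, d, h)
  "rrldr" → prefix "rrld" already present; 1 new (r)
  "rrldyhy" → prefix "rrld" already present; 3 new (y, h, y)
  "rryhdhh" → prefix "rryhdh" already present; 1 new (h)
  "dylhd" → 5 new (d, y, l, h, d)
  "rrldhydh" → prefix "rrldhy" already present; 2 new (d, h)
  "rrldyyyd" → prefix "rrldy" already present; 3 new (y, y, d)
  "rrldyh" → prefix "rrldyh" already present; 0 new (none)
  "lyrll" → 5 new (l, y, r, l, l)
Total nodes = 6 + 7 + 3 + 4 + 1 + 3 + 1 + 5 + 2 + 3 + 0 + 5 = 40

40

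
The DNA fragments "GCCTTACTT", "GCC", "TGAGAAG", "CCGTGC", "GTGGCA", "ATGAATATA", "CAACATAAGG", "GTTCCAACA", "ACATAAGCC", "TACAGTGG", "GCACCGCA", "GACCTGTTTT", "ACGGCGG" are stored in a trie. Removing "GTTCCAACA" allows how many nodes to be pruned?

Walk "GTTCCAACA" from the leaf back toward the root, removing each node that no remaining word uses.
The suffix "TCCAACA" (7 nodes) is used only by "GTTCCAACA"; the node for "GT" still has the child "G", so pruning stops there.
Nodes removed: 7

7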